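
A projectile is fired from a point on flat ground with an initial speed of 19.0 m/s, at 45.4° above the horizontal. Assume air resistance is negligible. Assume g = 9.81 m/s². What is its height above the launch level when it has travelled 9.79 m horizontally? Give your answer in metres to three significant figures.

7.29 m

Components: vₓ = 19.00 cos 45.4° = 13.34 m/s, v_y0 = 19.00 sin 45.4° = 13.53 m/s.
Time to reach x = 9.79 m: t = x/vₓ = 9.79/13.34 = 0.7338 s.
Height: y = v_y0 t − ½ g t² = 13.53 × 0.7338 − 4.905 × 0.7338² = 9.928 − 2.641 = 7.286 m.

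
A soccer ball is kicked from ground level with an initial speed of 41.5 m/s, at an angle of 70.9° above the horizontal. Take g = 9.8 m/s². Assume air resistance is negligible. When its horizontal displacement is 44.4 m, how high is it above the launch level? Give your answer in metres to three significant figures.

vₓ = 41.50 cos 70.9° = 13.58 m/s; v_y0 = 41.50 sin 70.9° = 39.22 m/s.
Time to reach x = 44.4 m: t = x/vₓ = 44.4/13.58 = 3.270 s.
Height: y = v_y0 t − ½ g t² = 39.22 × 3.270 − 4.900 × 3.270² = 128.2 − 52.38 = 75.84 m.

75.8 m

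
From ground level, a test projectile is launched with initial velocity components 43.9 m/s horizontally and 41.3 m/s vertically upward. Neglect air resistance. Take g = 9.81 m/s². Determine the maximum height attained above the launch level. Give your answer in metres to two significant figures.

87 m

At the apex v_y = 0, so H = v_y0²/(2g) = 41.30²/19.62 = 86.94 m.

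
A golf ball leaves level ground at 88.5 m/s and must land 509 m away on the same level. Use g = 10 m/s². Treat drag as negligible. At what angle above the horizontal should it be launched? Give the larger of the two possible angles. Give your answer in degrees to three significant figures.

R = v₀² sin 2θ / g gives sin 2θ = gR/v₀² = 10.0·509/88.5² = 0.6499.
2θ = 40.53° or 180° − 40.53° = 139.5°, so θ = 20.27° or 69.73°.
The larger angle is 69.73°.

69.7°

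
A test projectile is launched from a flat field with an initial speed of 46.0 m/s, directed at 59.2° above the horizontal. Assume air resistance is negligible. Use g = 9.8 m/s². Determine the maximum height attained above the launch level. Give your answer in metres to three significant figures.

79.7 m

Resolve: vₓ = 46.00 cos 59.2° = 23.55 m/s and v_y0 = 46.00 sin 59.2° = 39.51 m/s.
At the apex v_y = 0, so H = v_y0²/(2g) = 39.51²/19.60 = 79.65 m.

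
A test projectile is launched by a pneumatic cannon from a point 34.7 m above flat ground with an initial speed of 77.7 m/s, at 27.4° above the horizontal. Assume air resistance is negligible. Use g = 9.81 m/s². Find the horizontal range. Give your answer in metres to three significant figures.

563 m

Components: vₓ = 77.70 cos 27.4° = 68.98 m/s, v_y0 = 77.70 sin 27.4° = 35.76 m/s.
Vertical motion (up positive, ground at y = 0): 4.905 t² − (35.76) t − 34.7 = 0, so t = (35.76 + √(35.76² + 2·9.81·34.7)) / 9.81 = (35.76 + 44.27) / 9.81 = 8.157 s.
Horizontal distance: R = vₓ t = 68.98 × 8.157 = 562.7 m.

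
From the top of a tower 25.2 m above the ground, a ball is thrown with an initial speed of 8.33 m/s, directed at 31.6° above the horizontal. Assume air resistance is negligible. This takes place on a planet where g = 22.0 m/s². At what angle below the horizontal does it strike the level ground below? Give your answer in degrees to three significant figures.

Horizontal component vₓ = 8.330 cos 31.6° = 7.095 m/s; vertical v_y0 = 8.330 sin 31.6° = 4.365 m/s.
The projectile lands when y = 25.2 + (4.365) t − ½·22.0·t² = 0. Positive root: t = (4.365 + √(4.365² + 2·22.0·25.2)) / 22.0 = (4.365 + 33.58) / 22.0 = 1.725 s.
At impact: v_y = v_y0 − g t = −33.58 m/s; vₓ = 7.095 m/s.
Angle below horizontal: arctan(|v_y|/vₓ) = arctan(33.58/7.095) = 78.07°.

78.1°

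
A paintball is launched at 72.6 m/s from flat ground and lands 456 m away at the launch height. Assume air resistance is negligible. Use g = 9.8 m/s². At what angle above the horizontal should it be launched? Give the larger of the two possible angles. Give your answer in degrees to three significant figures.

R = v₀² sin 2θ / g gives sin 2θ = gR/v₀² = 9.80·456/72.6² = 0.8478.
2θ = 57.98° or 180° − 57.98° = 122.0°, so θ = 28.99° or 61.01°.
The larger angle is 61.01°.

61.0°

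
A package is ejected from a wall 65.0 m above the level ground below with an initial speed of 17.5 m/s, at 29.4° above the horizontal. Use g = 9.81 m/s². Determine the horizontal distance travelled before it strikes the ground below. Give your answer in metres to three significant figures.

70.4 m

Components: vₓ = 17.50 cos 29.4° = 15.25 m/s, v_y0 = 17.50 sin 29.4° = 8.591 m/s.
Vertical motion (up positive, ground at y = 0): 4.905 t² − (8.591) t − 65.0 = 0, so t = (8.591 + √(8.591² + 2·9.81·65.0)) / 9.81 = (8.591 + 36.73) / 9.81 = 4.620 s.
Horizontal distance: R = vₓ t = 15.25 × 4.620 = 70.44 m.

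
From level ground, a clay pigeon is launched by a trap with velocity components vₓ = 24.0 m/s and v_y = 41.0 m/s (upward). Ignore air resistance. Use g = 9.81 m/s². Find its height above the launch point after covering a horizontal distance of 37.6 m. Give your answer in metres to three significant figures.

Time to reach x = 37.6 m: t = x/vₓ = 37.6/24.00 = 1.567 s.
Height: y = v_y0 t − ½ g t² = 41.00 × 1.567 − 4.905 × 1.567² = 64.23 − 12.04 = 52.19 m.

52.2 m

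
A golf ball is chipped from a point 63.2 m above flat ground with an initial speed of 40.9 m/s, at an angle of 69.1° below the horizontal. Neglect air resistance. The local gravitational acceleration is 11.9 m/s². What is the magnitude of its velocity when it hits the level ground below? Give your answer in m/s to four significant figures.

Horizontal component vₓ = 40.90 cos 69.1° = 14.59 m/s; vertical v_y0 = −38.21 m/s (downward).
Vertical motion (up positive, ground at y = 0): 5.950 t² − (−38.21) t − 63.2 = 0, so t = (−38.21 + √(38.21² + 2·11.9·63.2)) / 11.9 = (−38.21 + 54.44) / 11.9 = 1.364 s.
Vertical velocity at impact: v_y = v_y0 − g t = −38.21 − 11.9 × 1.364 = −54.44 m/s.
Speed: |v| = √(vₓ² + v_y²) = √(14.59² + 54.44²) = 56.36 m/s.

56.36 m/s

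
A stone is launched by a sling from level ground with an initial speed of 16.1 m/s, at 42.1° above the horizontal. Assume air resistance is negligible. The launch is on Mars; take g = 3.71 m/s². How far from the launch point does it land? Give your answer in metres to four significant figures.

Horizontal component vₓ = 16.10 cos 42.1° = 11.95 m/s; vertical v_y0 = 16.10 sin 42.1° = 10.79 m/s.
Time aloft: T = 2 v_y0 / g = 2 × 10.79 / 3.71 = 5.819 s.
Horizontal distance R = vₓ T = 11.95 × 5.819 = 69.51 m.

69.51 m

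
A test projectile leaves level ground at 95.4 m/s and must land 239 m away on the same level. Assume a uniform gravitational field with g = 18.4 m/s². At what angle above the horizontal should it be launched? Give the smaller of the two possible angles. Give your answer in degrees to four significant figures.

14.45°

R = v₀² sin 2θ / g gives sin 2θ = gR/v₀² = 18.4·239/95.4² = 0.4832.
2θ = 28.89° or 180° − 28.89° = 151.1°, so θ = 14.45° or 75.55°.
The smaller angle is 14.45°.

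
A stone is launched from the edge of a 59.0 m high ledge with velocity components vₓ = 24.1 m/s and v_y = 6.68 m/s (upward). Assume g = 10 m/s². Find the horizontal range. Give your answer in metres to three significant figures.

100 m

The projectile lands when y = 59.0 + (6.680) t − ½·10.0·t² = 0. Positive root: t = (6.680 + √(6.680² + 2·10.0·59.0)) / 10.0 = (6.680 + 34.99) / 10.0 = 4.167 s.
Horizontal distance: R = vₓ t = 24.10 × 4.167 = 100.4 m.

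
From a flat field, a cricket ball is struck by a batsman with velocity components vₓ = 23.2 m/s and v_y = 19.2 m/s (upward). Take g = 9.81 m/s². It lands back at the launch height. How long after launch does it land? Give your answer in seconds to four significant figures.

3.914 s

Time of flight on level ground: T = 2 v_y0 / g = 2 × 19.20 / 9.81 = 3.914 s.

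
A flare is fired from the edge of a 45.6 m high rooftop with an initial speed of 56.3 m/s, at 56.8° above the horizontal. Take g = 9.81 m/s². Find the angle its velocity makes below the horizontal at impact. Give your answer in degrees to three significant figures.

61.1°

Components: vₓ = 56.30 cos 56.8° = 30.83 m/s, v_y0 = 56.30 sin 56.8° = 47.11 m/s.
Vertical motion (up positive, ground at y = 0): 4.905 t² − (47.11) t − 45.6 = 0, so t = (47.11 + √(47.11² + 2·9.81·45.6)) / 9.81 = (47.11 + 55.80) / 9.81 = 10.49 s.
At impact: v_y = v_y0 − g t = −55.80 m/s; vₓ = 30.83 m/s.
Angle below horizontal: arctan(|v_y|/vₓ) = arctan(55.80/30.83) = 61.08°.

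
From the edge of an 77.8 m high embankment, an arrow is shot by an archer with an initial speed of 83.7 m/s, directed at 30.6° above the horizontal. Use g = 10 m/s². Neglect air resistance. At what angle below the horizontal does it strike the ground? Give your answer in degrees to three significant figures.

38.9°

Horizontal component vₓ = 83.70 cos 30.6° = 72.04 m/s; vertical v_y0 = 83.70 sin 30.6° = 42.61 m/s.
Vertical motion (up positive, ground at y = 0): 5.000 t² − (42.61) t − 77.8 = 0, so t = (42.61 + √(42.61² + 2·10.0·77.8)) / 10.0 = (42.61 + 58.06) / 10.0 = 10.07 s.
At impact: v_y = v_y0 − g t = −58.06 m/s; vₓ = 72.04 m/s.
Angle below horizontal: arctan(|v_y|/vₓ) = arctan(58.06/72.04) = 38.87°.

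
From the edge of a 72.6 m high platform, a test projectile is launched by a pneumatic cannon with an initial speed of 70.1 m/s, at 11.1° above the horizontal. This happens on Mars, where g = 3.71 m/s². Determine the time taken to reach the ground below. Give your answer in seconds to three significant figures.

10.9 s

Components: vₓ = 70.10 cos 11.1° = 68.79 m/s, v_y0 = 70.10 sin 11.1° = 13.50 m/s.
Vertical motion (up positive, ground at y = 0): 1.855 t² − (13.50) t − 72.6 = 0, so t = (13.50 + √(13.50² + 2·3.71·72.6)) / 3.71 = (13.50 + 26.85) / 3.71 = 10.87 s.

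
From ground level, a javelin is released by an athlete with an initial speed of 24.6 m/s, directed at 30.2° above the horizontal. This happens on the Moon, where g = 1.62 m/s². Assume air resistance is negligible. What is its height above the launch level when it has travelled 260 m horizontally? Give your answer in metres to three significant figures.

30.2 m

Resolve: vₓ = 24.60 cos 30.2° = 21.26 m/s and v_y0 = 24.60 sin 30.2° = 12.37 m/s.
At x = 260 m, t = x/vₓ = 260/21.26 = 12.23 s.
Height: y = v_y0 t − ½ g t² = 12.37 × 12.23 − 0.8100 × 12.23² = 151.3 − 121.1 = 30.19 m.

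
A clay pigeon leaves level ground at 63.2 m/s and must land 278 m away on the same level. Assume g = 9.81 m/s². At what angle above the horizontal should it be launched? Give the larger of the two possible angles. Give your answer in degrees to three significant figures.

From R = (v₀²/g) sin 2θ: sin 2θ = 9.81 × 278 / 3994.2 = 0.6828.
2θ = 43.06° or 180° − 43.06° = 136.9°, so θ = 21.53° or 68.47°.
The larger angle is 68.47°.

68.5°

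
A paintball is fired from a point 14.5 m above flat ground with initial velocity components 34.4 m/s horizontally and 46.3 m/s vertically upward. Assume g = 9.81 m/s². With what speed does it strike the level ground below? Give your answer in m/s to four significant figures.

60.10 m/s

The projectile lands when y = 14.5 + (46.30) t − ½·9.81·t² = 0. Positive root: t = (46.30 + √(46.30² + 2·9.81·14.5)) / 9.81 = (46.30 + 49.28) / 9.81 = 9.743 s.
Vertical velocity at impact: v_y = v_y0 − g t = 46.30 − 9.81 × 9.743 = −49.28 m/s.
Speed: |v| = √(vₓ² + v_y²) = √(34.40² + 49.28²) = 60.10 m/s.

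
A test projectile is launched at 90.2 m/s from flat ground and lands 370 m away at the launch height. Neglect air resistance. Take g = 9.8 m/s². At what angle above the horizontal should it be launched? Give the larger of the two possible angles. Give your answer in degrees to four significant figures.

76.77°

R = v₀² sin 2θ / g gives sin 2θ = gR/v₀² = 9.80·370/90.2² = 0.4457.
2θ = 26.47° or 180° − 26.47° = 153.5°, so θ = 13.23° or 76.77°.
The larger angle is 76.77°.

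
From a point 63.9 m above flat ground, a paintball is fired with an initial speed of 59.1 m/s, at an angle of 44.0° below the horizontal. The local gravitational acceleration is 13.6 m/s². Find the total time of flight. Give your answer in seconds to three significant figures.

1.28 s

Components: vₓ = 59.10 cos 44.0° = 42.51 m/s, v_y0 = −41.05 m/s (downward).
The projectile lands when y = 63.9 + (−41.05) t − ½·13.6·t² = 0. Positive root: t = (−41.05 + √(41.05² + 2·13.6·63.9)) / 13.6 = (−41.05 + 58.51) / 13.6 = 1.284 s.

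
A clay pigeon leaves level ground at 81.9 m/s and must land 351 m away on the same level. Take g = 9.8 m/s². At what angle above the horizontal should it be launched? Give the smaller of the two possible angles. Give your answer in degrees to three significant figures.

From R = (v₀²/g) sin 2θ: sin 2θ = 9.80 × 351 / 6707.6 = 0.5128.
2θ = 30.85° or 180° − 30.85° = 149.1°, so θ = 15.43° or 74.57°.
The smaller angle is 15.43°.

15.4°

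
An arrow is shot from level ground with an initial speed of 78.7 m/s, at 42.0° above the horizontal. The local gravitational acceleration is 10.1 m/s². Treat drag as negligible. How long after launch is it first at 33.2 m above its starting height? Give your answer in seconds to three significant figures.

0.674 s

Horizontal component vₓ = 78.70 cos 42.0° = 58.49 m/s; vertical v_y0 = 78.70 sin 42.0° = 52.66 m/s.
Require v_y0 t − ½ g t² = 33.2, i.e. 5.050 t² − 52.66 t + 33.2 = 0.
Quadratic formula: t = (52.66 ± √2102.5) / 10.1 = (52.66 ± 45.85) / 10.1 → t = 0.6740 s or 9.754 s.
The first (ascending) time is 0.6740 s.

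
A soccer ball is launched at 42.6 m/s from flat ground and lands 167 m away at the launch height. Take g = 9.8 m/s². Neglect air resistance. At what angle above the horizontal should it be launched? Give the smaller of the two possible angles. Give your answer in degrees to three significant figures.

From R = (v₀²/g) sin 2θ: sin 2θ = 9.80 × 167 / 1814.8 = 0.9018.
2θ = 64.40° or 180° − 64.40° = 115.6°, so θ = 32.20° or 57.80°.
The smaller angle is 32.20°.

32.2°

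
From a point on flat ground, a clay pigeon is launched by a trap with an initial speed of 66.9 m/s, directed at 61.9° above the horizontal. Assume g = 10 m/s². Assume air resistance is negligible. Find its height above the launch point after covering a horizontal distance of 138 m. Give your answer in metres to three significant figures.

163 m

Horizontal component vₓ = 66.90 cos 61.9° = 31.51 m/s; vertical v_y0 = 66.90 sin 61.9° = 59.01 m/s.
Time to reach x = 138 m: t = x/vₓ = 138/31.51 = 4.379 s.
Height: y = v_y0 t − ½ g t² = 59.01 × 4.379 − 5.000 × 4.379² = 258.5 − 95.90 = 162.6 m.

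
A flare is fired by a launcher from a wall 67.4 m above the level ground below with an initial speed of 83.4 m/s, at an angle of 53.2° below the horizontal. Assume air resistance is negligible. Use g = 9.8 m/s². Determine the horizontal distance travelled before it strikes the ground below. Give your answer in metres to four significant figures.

Horizontal component vₓ = 83.40 cos 53.2° = 49.96 m/s; vertical v_y0 = −66.78 m/s (downward).
With up positive and y = 0 at the ground: y(t) = 67.4 + (−66.78) t − 4.900 t². Setting y = 0 and taking the positive root: t = [−66.78 + √(66.78² + 2·9.80·67.4)] / 9.80 = (−66.78 + 76.03) / 9.80 = 0.9439 s.
Horizontal distance: R = vₓ t = 49.96 × 0.9439 = 47.16 m.

47.16 m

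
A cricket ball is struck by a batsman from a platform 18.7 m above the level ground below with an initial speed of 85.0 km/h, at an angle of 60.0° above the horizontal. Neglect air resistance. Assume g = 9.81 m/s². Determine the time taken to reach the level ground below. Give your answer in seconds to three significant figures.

Convert: 85.0 km/h = 85.0/3.6 = 23.61 m/s.
vₓ = 23.61 cos 60.0° = 11.81 m/s; v_y0 = 23.61 sin 60.0° = 20.45 m/s.
With up positive and y = 0 at the ground: y(t) = 18.7 + (20.45) t − 4.905 t². Setting y = 0 and taking the positive root: t = [20.45 + √(20.45² + 2·9.81·18.7)] / 9.81 = (20.45 + 28.02) / 9.81 = 4.940 s.

4.94 s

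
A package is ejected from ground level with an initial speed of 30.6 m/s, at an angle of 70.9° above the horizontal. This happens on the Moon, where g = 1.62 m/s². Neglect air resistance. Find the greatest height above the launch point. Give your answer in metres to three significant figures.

258 m

Horizontal component vₓ = 30.60 cos 70.9° = 10.01 m/s; vertical v_y0 = 30.60 sin 70.9° = 28.92 m/s.
Peak height H = v_y0² / (2g) = 836.10 / 3.240 = 258.1 m.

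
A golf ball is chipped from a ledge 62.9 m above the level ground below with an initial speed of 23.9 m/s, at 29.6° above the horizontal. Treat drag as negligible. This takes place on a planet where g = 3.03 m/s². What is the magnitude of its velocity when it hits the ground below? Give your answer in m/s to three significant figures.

30.9 m/s

Horizontal component vₓ = 23.90 cos 29.6° = 20.78 m/s; vertical v_y0 = 23.90 sin 29.6° = 11.81 m/s.
The projectile lands when y = 62.9 + (11.81) t − ½·3.03·t² = 0. Positive root: t = (11.81 + √(11.81² + 2·3.03·62.9)) / 3.03 = (11.81 + 22.82) / 3.03 = 11.43 s.
Vertical velocity at impact: v_y = v_y0 − g t = 11.81 − 3.03 × 11.43 = −22.82 m/s.
Speed: |v| = √(vₓ² + v_y²) = √(20.78² + 22.82²) = 30.86 m/s.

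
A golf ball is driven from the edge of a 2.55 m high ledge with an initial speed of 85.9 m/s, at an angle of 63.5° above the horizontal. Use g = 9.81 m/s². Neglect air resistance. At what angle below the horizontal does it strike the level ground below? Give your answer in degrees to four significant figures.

63.60°

Resolve: vₓ = 85.90 cos 63.5° = 38.33 m/s and v_y0 = 85.90 sin 63.5° = 76.87 m/s.
The projectile lands when y = 2.55 + (76.87) t − ½·9.81·t² = 0. Positive root: t = (76.87 + √(76.87² + 2·9.81·2.55)) / 9.81 = (76.87 + 77.20) / 9.81 = 15.71 s.
At impact: v_y = v_y0 − g t = −77.20 m/s; vₓ = 38.33 m/s.
Angle below horizontal: arctan(|v_y|/vₓ) = arctan(77.20/38.33) = 63.60°.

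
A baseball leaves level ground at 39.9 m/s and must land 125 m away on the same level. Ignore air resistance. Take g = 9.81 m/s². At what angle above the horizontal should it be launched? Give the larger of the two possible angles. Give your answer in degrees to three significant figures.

R = v₀² sin 2θ / g gives sin 2θ = gR/v₀² = 9.81·125/39.9² = 0.7703.
2θ = 50.38° or 180° − 50.38° = 129.6°, so θ = 25.19° or 64.81°.
The larger angle is 64.81°.

64.8°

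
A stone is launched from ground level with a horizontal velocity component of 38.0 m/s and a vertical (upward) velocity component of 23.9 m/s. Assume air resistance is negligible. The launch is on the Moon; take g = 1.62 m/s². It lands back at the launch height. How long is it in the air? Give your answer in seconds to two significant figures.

30 s

Landing at launch height ⇒ T = 2 v_y0 / g = 2 × 23.90 / 1.62 = 29.51 s.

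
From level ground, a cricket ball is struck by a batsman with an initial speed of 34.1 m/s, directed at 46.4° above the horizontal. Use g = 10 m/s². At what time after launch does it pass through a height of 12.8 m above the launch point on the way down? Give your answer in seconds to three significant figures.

4.35 s

Components: vₓ = 34.10 cos 46.4° = 23.52 m/s, v_y0 = 34.10 sin 46.4° = 24.69 m/s.
Require v_y0 t − ½ g t² = 12.8, i.e. 5.000 t² − 24.69 t + 12.8 = 0.
t = [24.69 ± √(24.69² − 2·10.0·12.8)] / 10.0 = (24.69 ± 18.81) / 10.0, so t = 0.5885 s or t = 4.350 s.
The descending-branch root is 4.350 s.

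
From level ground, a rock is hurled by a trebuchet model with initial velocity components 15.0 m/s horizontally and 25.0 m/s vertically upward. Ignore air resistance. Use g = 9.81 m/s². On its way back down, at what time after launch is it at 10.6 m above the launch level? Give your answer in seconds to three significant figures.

4.63 s

Require v_y0 t − ½ g t² = 10.6, i.e. 4.905 t² − 25.00 t + 10.6 = 0.
t = [25.00 ± √(25.00² − 2·9.81·10.6)] / 9.81 = (25.00 ± 20.42) / 9.81, so t = 0.4667 s or t = 4.630 s.
The descending-branch root is 4.630 s.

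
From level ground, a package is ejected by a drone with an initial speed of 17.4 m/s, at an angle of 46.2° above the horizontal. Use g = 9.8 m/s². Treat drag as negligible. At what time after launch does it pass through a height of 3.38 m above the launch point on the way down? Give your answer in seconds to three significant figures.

2.26 s

Horizontal component vₓ = 17.40 cos 46.2° = 12.04 m/s; vertical v_y0 = 17.40 sin 46.2° = 12.56 m/s.
Require v_y0 t − ½ g t² = 3.38, i.e. 4.900 t² − 12.56 t + 3.38 = 0.
Quadratic formula: t = (12.56 ± √91.471) / 9.80 = (12.56 ± 9.564) / 9.80 → t = 0.3056 s or 2.257 s.
The descending-branch root is 2.257 s.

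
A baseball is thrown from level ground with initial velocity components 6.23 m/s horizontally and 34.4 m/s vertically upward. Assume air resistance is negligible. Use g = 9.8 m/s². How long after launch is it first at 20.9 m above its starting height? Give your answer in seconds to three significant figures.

0.672 s

Require v_y0 t − ½ g t² = 20.9, i.e. 4.900 t² − 34.40 t + 20.9 = 0.
Quadratic formula: t = (34.40 ± √773.72) / 9.80 = (34.40 ± 27.82) / 9.80 → t = 0.6719 s or 6.349 s.
The first (ascending) time is 0.6719 s.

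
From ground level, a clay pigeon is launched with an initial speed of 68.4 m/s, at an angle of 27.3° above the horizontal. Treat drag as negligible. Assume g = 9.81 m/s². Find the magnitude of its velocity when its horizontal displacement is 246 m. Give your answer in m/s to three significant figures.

61.3 m/s

vₓ = 68.40 cos 27.3° = 60.78 m/s; v_y0 = 68.40 sin 27.3° = 31.37 m/s.
Time to reach x = 246 m: t = x/vₓ = 246/60.78 = 4.047 s.
Vertical velocity there: v_y = v_y0 − g t = 31.37 − 9.81 × 4.047 = −8.332 m/s.
Speed: √(vₓ² + v_y²) = √(60.78² + 8.332²) = 61.35 m/s.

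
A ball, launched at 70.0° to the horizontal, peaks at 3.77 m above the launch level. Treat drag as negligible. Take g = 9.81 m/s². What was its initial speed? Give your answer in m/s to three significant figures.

9.15 m/s

At the peak v_y = 0, so v_y0 = √(2gH) = √(2 × 9.81 × 3.77) = 8.600 m/s.
v_y0 = v₀ sin θ ⇒ v₀ = 8.600 / sin 70.0° = 9.152 m/s.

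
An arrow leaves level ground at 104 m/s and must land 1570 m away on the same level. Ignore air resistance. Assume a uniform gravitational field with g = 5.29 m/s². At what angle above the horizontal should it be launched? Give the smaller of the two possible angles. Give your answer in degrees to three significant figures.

R = v₀² sin 2θ / g gives sin 2θ = gR/v₀² = 5.29·1570/104² = 0.7679.
2θ = 50.16° or 180° − 50.16° = 129.8°, so θ = 25.08° or 64.92°.
The smaller angle is 25.08°.

25.1°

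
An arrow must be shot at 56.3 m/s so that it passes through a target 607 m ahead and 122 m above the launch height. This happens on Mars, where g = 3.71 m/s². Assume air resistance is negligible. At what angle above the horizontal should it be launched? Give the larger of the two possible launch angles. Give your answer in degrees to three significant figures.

Trajectory: y = x tanθ − g x² (1 + tan²θ)/(2v₀²). With x = 607, y = 122, v₀ = 56.3, g = 3.71:
215.6 tan²θ − 607 tanθ + (337.6) = 0.
tanθ = [607 ± √(607² − 4 × 215.6 × (337.6))] / (2 × 215.6) = (607 ± 277.9) / 431.3, giving tanθ = 0.7631 or 2.052.
θ = 37.35° or 64.02°; the larger is 64.02°.

64.0°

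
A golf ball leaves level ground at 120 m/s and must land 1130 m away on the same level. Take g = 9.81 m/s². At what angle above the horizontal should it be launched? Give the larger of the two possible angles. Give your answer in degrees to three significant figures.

64.8°

Level-ground range R = v₀² sin(2θ)/g ⇒ sin(2θ) = gR/v₀² = 9.81 × 1130 / 120² = 0.7698.
2θ = 50.34° or 180° − 50.34° = 129.7°, so θ = 25.17° or 64.83°.
The larger angle is 64.83°.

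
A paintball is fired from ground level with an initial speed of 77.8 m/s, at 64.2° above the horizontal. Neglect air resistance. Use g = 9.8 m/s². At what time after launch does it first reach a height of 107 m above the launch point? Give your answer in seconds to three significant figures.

Resolve: vₓ = 77.80 cos 64.2° = 33.86 m/s and v_y0 = 77.80 sin 64.2° = 70.04 m/s.
Set y = v_y0 t − ½ g t² = 107: 4.900 t² − 70.04 t + 107 = 0.
t = [70.04 ± √(70.04² − 2·9.80·107)] / 9.80 = (70.04 ± 53.00) / 9.80, so t = 1.739 s or t = 12.56 s.
The first (ascending) time is 1.739 s.

1.74 s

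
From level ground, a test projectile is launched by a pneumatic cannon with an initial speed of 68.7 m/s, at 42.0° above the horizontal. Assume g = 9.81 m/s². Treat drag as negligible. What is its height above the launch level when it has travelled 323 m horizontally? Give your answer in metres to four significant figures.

94.50 m

Resolve: vₓ = 68.70 cos 42.0° = 51.05 m/s and v_y0 = 68.70 sin 42.0° = 45.97 m/s.
x = vₓ t ⇒ t = 323/51.05 = 6.327 s.
Height: y = v_y0 t − ½ g t² = 45.97 × 6.327 − 4.905 × 6.327² = 290.8 − 196.3 = 94.50 m.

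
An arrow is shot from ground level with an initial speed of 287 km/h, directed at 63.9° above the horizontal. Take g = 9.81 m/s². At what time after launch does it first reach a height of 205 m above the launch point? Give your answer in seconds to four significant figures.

3.912 s

Convert: 287 km/h = 287/3.6 = 79.72 m/s.
vₓ = 79.72 cos 63.9° = 35.07 m/s; v_y0 = 79.72 sin 63.9° = 71.59 m/s.
Require v_y0 t − ½ g t² = 205, i.e. 4.905 t² − 71.59 t + 205 = 0.
t = [71.59 ± √(71.59² − 2·9.81·205)] / 9.81 = (71.59 ± 33.22) / 9.81, so t = 3.912 s or t = 10.68 s.
The first (ascending) time is 3.912 s.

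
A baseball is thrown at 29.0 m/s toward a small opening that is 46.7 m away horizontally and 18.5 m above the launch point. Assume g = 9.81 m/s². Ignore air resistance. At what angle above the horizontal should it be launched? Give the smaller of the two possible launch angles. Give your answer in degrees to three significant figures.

41.3°

Trajectory: y = x tanθ − g x² (1 + tan²θ)/(2v₀²). With x = 46.7, y = 18.5, v₀ = 29.0, g = 9.81:
12.72 tan²θ − 46.7 tanθ + (31.22) = 0.
tanθ = [46.7 ± √(46.7² − 4 × 12.72 × (31.22))] / (2 × 12.72) = (46.7 ± 24.34) / 25.44, giving tanθ = 0.8789 or 2.793.
θ = 41.31° or 70.30°; the smaller is 41.31°.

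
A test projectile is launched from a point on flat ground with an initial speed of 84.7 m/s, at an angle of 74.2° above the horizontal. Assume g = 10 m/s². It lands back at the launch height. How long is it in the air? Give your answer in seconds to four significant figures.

16.30 s

Resolve: vₓ = 84.70 cos 74.2° = 23.06 m/s and v_y0 = 84.70 sin 74.2° = 81.50 m/s.
It returns to y = 0 when t = 2 v_y0 / g = 2(81.50)/10.0 = 16.30 s.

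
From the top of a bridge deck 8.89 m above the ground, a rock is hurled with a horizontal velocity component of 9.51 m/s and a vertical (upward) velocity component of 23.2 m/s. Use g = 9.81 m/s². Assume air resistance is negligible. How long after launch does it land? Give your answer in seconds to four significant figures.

With up positive and y = 0 at the ground: y(t) = 8.89 + (23.20) t − 4.905 t². Setting y = 0 and taking the positive root: t = [23.20 + √(23.20² + 2·9.81·8.89)] / 9.81 = (23.20 + 26.70) / 9.81 = 5.086 s.

5.086 s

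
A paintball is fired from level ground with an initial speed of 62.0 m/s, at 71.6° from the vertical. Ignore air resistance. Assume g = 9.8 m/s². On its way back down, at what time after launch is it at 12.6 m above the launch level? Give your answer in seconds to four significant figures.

3.187 s

Resolve: vₓ = 62.00 sin 71.6° = 58.83 m/s and v_y0 = 62.00 cos 71.6° = 19.57 m/s.
Require v_y0 t − ½ g t² = 12.6, i.e. 4.900 t² − 19.57 t + 12.6 = 0.
Quadratic formula: t = (19.57 ± √136.03) / 9.80 = (19.57 ± 11.66) / 9.80 → t = 0.8068 s or 3.187 s.
The descending-branch root is 3.187 s.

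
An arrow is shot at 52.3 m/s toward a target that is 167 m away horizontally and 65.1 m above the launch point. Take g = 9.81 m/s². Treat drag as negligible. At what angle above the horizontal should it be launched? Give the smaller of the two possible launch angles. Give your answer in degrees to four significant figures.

44.20°

Trajectory: y = x tanθ − g x² (1 + tan²θ)/(2v₀²). With x = 167, y = 65.1, v₀ = 52.3, g = 9.81:
50.01 tan²θ − 167 tanθ + (115.1) = 0.
tanθ = [167 ± √(167² − 4 × 50.01 × (115.1))] / (2 × 50.01) = (167 ± 69.72) / 100.0, giving tanθ = 0.9725 or 2.367.
θ = 44.20° or 67.09°; the smaller is 44.20°.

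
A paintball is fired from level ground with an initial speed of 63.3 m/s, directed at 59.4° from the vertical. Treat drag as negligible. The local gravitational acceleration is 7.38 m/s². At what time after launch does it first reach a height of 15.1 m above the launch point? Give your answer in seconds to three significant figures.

0.497 s

vₓ = 63.30 sin 59.4° = 54.48 m/s; v_y0 = 63.30 cos 59.4° = 32.22 m/s.
Require v_y0 t − ½ g t² = 15.1, i.e. 3.690 t² − 32.22 t + 15.1 = 0.
Quadratic formula: t = (32.22 ± √815.40) / 7.38 = (32.22 ± 28.56) / 7.38 → t = 0.4969 s or 8.235 s.
The first (ascending) time is 0.4969 s.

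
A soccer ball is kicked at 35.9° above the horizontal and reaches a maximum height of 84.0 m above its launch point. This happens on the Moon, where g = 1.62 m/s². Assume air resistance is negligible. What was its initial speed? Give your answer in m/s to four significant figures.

At the peak v_y = 0, so v_y0 = √(2gH) = √(2 × 1.62 × 84.0) = 16.50 m/s.
v_y0 = v₀ sin θ ⇒ v₀ = 16.50 / sin 35.9° = 28.13 m/s.

28.13 m/s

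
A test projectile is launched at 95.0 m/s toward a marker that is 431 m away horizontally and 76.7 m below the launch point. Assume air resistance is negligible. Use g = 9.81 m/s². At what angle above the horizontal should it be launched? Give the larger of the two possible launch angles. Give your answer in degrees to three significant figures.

Trajectory: y = x tanθ − g x² (1 + tan²θ)/(2v₀²). With x = 431, y = −76.7, v₀ = 95.0, g = 9.81:
101.0 tan²θ − 431 tanθ + (24.26) = 0.
tanθ = [431 ± √(431² − 4 × 101.0 × (24.26))] / (2 × 101.0) = (431 ± 419.5) / 201.9, giving tanθ = 0.05705 or 4.212.
θ = 3.265° or 76.64°; the larger is 76.64°.

76.6°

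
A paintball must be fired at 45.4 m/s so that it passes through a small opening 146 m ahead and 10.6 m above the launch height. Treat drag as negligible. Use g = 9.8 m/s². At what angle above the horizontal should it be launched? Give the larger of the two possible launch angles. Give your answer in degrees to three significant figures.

67.1°

Trajectory: y = x tanθ − g x² (1 + tan²θ)/(2v₀²). With x = 146, y = 10.6, v₀ = 45.4, g = 9.80:
50.67 tan²θ − 146 tanθ + (61.27) = 0.
tanθ = [146 ± √(146² − 4 × 50.67 × (61.27))] / (2 × 50.67) = (146 ± 94.32) / 101.3, giving tanθ = 0.5099 or 2.371.
θ = 27.02° or 67.13°; the larger is 67.13°.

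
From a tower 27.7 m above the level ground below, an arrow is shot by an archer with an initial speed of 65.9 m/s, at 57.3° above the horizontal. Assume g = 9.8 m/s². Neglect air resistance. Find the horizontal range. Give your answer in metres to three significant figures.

Components: vₓ = 65.90 cos 57.3° = 35.60 m/s, v_y0 = 65.90 sin 57.3° = 55.46 m/s.
With up positive and y = 0 at the ground: y(t) = 27.7 + (55.46) t − 4.900 t². Setting y = 0 and taking the positive root: t = [55.46 + √(55.46² + 2·9.80·27.7)] / 9.80 = (55.46 + 60.15) / 9.80 = 11.80 s.
Horizontal distance: R = vₓ t = 35.60 × 11.80 = 420.0 m.

420 m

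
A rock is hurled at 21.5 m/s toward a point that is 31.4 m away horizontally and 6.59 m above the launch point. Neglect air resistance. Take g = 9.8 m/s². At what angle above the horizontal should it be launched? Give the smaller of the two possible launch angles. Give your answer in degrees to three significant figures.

Trajectory: y = x tanθ − g x² (1 + tan²θ)/(2v₀²). With x = 31.4, y = 6.59, v₀ = 21.5, g = 9.80:
10.45 tan²θ − 31.4 tanθ + (17.04) = 0.
tanθ = [31.4 ± √(31.4² − 4 × 10.45 × (17.04))] / (2 × 10.45) = (31.4 ± 16.54) / 20.90, giving tanθ = 0.7110 or 2.293.
θ = 35.41° or 66.44°; the smaller is 35.41°.

35.4°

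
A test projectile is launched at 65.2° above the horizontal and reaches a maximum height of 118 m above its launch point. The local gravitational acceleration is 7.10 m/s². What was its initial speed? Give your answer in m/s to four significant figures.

45.09 m/s

At the peak v_y = 0, so v_y0 = √(2gH) = √(2 × 7.10 × 118) = 40.93 m/s.
v_y0 = v₀ sin θ ⇒ v₀ = 40.93 / sin 65.2° = 45.09 m/s.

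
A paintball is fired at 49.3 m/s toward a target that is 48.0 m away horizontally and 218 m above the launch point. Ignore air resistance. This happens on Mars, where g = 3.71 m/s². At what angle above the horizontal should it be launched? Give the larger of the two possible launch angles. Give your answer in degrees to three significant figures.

Trajectory: y = x tanθ − g x² (1 + tan²θ)/(2v₀²). With x = 48.0, y = 218, v₀ = 49.3, g = 3.71:
1.758 tan²θ − 48.0 tanθ + (219.8) = 0.
tanθ = [48.0 ± √(48.0² − 4 × 1.758 × (219.8))] / (2 × 1.758) = (48.0 ± 27.54) / 3.517, giving tanθ = 5.819 or 21.48.
θ = 80.25° or 87.33°; the larger is 87.33°.

87.3°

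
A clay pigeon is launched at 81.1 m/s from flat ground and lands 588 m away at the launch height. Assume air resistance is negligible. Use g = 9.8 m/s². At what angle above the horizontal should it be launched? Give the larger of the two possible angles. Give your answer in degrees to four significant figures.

R = v₀² sin 2θ / g gives sin 2θ = gR/v₀² = 9.80·588/81.1² = 0.8761.
2θ = 61.18° or 180° − 61.18° = 118.8°, so θ = 30.59° or 59.41°.
The larger angle is 59.41°.

59.41°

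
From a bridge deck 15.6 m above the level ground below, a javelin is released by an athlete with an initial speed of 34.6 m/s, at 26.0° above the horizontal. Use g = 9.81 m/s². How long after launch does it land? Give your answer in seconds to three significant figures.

Horizontal component vₓ = 34.60 cos 26.0° = 31.10 m/s; vertical v_y0 = 34.60 sin 26.0° = 15.17 m/s.
The projectile lands when y = 15.6 + (15.17) t − ½·9.81·t² = 0. Positive root: t = (15.17 + √(15.17² + 2·9.81·15.6)) / 9.81 = (15.17 + 23.15) / 9.81 = 3.906 s.

3.91 s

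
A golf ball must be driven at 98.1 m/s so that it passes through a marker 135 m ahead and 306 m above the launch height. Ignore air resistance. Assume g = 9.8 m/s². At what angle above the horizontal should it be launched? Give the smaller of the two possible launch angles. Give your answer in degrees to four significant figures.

71.11°

Trajectory: y = x tanθ − g x² (1 + tan²θ)/(2v₀²). With x = 135, y = 306, v₀ = 98.1, g = 9.80:
9.280 tan²θ − 135 tanθ + (315.3) = 0.
tanθ = [135 ± √(135² − 4 × 9.280 × (315.3))] / (2 × 9.280) = (135 ± 80.76) / 18.56, giving tanθ = 2.922 or 11.63.
θ = 71.11° or 85.08°; the smaller is 71.11°.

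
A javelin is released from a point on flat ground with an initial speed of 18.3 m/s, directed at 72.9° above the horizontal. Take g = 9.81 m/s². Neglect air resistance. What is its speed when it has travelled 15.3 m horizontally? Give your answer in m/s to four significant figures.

11.71 m/s

Components: vₓ = 18.30 cos 72.9° = 5.381 m/s, v_y0 = 18.30 sin 72.9° = 17.49 m/s.
x = vₓ t ⇒ t = 15.3/5.381 = 2.843 s.
Vertical velocity there: v_y = v_y0 − g t = 17.49 − 9.81 × 2.843 = −10.40 m/s.
Speed: √(vₓ² + v_y²) = √(5.381² + 10.40²) = 11.71 m/s.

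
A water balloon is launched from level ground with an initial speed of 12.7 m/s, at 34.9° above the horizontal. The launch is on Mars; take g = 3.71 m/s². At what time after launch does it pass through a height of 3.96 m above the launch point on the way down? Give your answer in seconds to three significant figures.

3.26 s

Horizontal component vₓ = 12.70 cos 34.9° = 10.42 m/s; vertical v_y0 = 12.70 sin 34.9° = 7.266 m/s.
Height y(t) = 7.266 t − 1.855 t² = 3.96 gives 1.855 t² − 7.266 t + 3.96 = 0.
Quadratic formula: t = (7.266 ± √23.415) / 3.71 = (7.266 ± 4.839) / 3.71 → t = 0.6543 s or 3.263 s.
The descending-branch root is 3.263 s.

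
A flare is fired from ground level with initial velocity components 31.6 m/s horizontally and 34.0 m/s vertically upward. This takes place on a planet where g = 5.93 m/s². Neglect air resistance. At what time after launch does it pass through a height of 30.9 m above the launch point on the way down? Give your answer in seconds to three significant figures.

10.5 s

Height y(t) = 34.00 t − 2.965 t² = 30.9 gives 2.965 t² − 34.00 t + 30.9 = 0.
Quadratic formula: t = (34.00 ± √789.53) / 5.93 = (34.00 ± 28.10) / 5.93 → t = 0.9952 s or 10.47 s.
The descending-branch root is 10.47 s.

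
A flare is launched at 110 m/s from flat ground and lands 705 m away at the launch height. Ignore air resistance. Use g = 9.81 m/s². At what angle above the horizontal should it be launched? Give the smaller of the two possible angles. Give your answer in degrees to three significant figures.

Level-ground range R = v₀² sin(2θ)/g ⇒ sin(2θ) = gR/v₀² = 9.81 × 705 / 110² = 0.5716.
2θ = 34.86° or 180° − 34.86° = 145.1°, so θ = 17.43° or 72.57°.
The smaller angle is 17.43°.

17.4°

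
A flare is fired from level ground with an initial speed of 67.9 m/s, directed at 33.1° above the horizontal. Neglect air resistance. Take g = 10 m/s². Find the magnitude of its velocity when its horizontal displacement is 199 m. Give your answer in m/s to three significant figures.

56.9 m/s

Horizontal component vₓ = 67.90 cos 33.1° = 56.88 m/s; vertical v_y0 = 67.90 sin 33.1° = 37.08 m/s.
At x = 199 m, t = x/vₓ = 199/56.88 = 3.499 s.
Vertical velocity there: v_y = v_y0 − g t = 37.08 − 10.0 × 3.499 = 2.095 m/s.
Speed: √(vₓ² + v_y²) = √(56.88² + 2.095²) = 56.92 m/s.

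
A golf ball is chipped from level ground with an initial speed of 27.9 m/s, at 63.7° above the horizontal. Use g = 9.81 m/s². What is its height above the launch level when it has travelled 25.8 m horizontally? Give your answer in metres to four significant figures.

30.84 m

Horizontal component vₓ = 27.90 cos 63.7° = 12.36 m/s; vertical v_y0 = 27.90 sin 63.7° = 25.01 m/s.
At x = 25.8 m, t = x/vₓ = 25.8/12.36 = 2.087 s.
Height: y = v_y0 t − ½ g t² = 25.01 × 2.087 − 4.905 × 2.087² = 52.20 − 21.37 = 30.84 m.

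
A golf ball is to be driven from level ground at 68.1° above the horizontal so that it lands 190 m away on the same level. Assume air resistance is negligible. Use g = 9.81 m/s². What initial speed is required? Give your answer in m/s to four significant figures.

51.89 m/s

On level ground R = v₀² sin 2θ / g ⇒ v₀ = √(gR / sin 2θ).
v₀ = √(9.81 × 190 / sin 136.2°) = √(1864 / 0.6921) = √2692.9 = 51.89 m/s.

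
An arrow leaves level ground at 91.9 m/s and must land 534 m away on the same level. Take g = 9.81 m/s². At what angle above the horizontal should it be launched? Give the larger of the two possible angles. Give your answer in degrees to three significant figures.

Level-ground range R = v₀² sin(2θ)/g ⇒ sin(2θ) = gR/v₀² = 9.81 × 534 / 91.9² = 0.6203.
2θ = 38.34° or 180° − 38.34° = 141.7°, so θ = 19.17° or 70.83°.
The larger angle is 70.83°.

70.8°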